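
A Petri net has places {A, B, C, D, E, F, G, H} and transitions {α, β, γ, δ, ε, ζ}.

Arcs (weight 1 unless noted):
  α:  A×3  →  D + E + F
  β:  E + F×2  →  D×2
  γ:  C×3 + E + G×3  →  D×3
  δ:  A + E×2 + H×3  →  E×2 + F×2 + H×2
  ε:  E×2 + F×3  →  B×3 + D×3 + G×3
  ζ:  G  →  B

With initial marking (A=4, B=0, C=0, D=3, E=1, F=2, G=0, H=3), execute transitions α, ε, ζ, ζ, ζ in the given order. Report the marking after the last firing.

(A=1, B=6, C=0, D=7, E=0, F=0, G=0, H=3)

step 1: fire α:  (A=4, B=0, C=0, D=3, E=1, F=2, G=0, H=3) → (A=1, B=0, C=0, D=4, E=2, F=3, G=0, H=3)
step 2: fire ε:  (A=1, B=0, C=0, D=4, E=2, F=3, G=0, H=3) → (A=1, B=3, C=0, D=7, E=0, F=0, G=3, H=3)
step 3: fire ζ:  (A=1, B=3, C=0, D=7, E=0, F=0, G=3, H=3) → (A=1, B=4, C=0, D=7, E=0, F=0, G=2, H=3)
step 4: fire ζ:  (A=1, B=4, C=0, D=7, E=0, F=0, G=2, H=3) → (A=1, B=5, C=0, D=7, E=0, F=0, G=1, H=3)
step 5: fire ζ:  (A=1, B=5, C=0, D=7, E=0, F=0, G=1, H=3) → (A=1, B=6, C=0, D=7, E=0, F=0, G=0, H=3)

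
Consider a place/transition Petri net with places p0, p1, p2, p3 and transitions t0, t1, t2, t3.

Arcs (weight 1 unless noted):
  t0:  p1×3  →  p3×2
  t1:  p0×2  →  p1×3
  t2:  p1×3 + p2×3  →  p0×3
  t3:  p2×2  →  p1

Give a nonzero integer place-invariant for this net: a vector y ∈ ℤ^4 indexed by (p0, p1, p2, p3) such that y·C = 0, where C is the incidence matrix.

Incidence matrix C (rows=places, cols=transitions):
       t0   t1   t2   t3
   p0   0   -2    3    0
   p1  -3    3   -3    1
   p2   0    0   -3   -2
   p3   2    0    0    0

Candidate y = [3, 2, 1, 3]; check y·C column-wise:
  col t0: 3·0 + 2·-3 + 1·0 + 3·2 = 0
  col t1: 3·-2 + 2·3 + 1·0 + 3·0 = 0
  col t2: 3·3 + 2·-3 + 1·-3 + 3·0 = 0
  col t3: 3·0 + 2·1 + 1·-2 + 3·0 = 0

y = (p0:3, p1:2, p2:1, p3:3)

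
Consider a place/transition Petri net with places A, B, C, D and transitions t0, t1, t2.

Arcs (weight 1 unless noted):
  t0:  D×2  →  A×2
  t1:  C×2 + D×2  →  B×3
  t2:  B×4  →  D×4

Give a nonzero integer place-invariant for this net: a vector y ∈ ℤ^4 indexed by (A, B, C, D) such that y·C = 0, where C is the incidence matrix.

Incidence matrix C (rows=places, cols=transitions):
       t0   t1   t2
    A   2    0    0
    B   0    3   -4
    C   0   -2    0
    D  -2   -2    4

Candidate y = [2, 2, 1, 2]; check y·C column-wise:
  col t0: 2·2 + 2·0 + 1·0 + 2·-2 = 0
  col t1: 2·0 + 2·3 + 1·-2 + 2·-2 = 0
  col t2: 2·0 + 2·-4 + 1·0 + 2·4 = 0

y = (A:2, B:2, C:1, D:2)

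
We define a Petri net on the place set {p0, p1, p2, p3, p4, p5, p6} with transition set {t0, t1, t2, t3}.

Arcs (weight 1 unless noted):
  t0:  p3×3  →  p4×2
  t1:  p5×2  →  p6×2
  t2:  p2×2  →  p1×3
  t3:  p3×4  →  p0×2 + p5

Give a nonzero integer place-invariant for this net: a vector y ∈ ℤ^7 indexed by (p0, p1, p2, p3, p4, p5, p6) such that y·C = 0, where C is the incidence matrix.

Incidence matrix C (rows=places, cols=transitions):
       t0   t1   t2   t3
   p0   0    0    0    2
   p1   0    0    3    0
   p2   0    0   -2    0
   p3  -3    0    0   -4
   p4   2    0    0    0
   p5   0   -2    0    1
   p6   0    2    0    0

Candidate y = [0, 2, 3, 0, 0, 0, 0]; check y·C column-wise:
  col t0: 2·0 + 3·0 + 0·-3 + 0·2 = 0
  col t1: 2·0 + 3·0 + 0·-2 + 0·2 = 0
  col t2: 2·3 + 3·-2 = 0
  col t3: 0·2 + 2·0 + 3·0 + 0·-4 + 0·1 = 0

y = (p0:0, p1:2, p2:3, p3:0, p4:0, p5:0, p6:0)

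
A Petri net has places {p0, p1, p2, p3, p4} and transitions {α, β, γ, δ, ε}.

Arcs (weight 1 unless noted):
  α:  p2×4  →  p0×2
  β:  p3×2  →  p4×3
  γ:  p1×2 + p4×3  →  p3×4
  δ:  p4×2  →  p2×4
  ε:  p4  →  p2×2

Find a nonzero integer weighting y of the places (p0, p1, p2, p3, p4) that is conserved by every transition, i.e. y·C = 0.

Incidence matrix C (rows=places, cols=transitions):
        α    β    γ    δ    ε
   p0   2    0    0    0    0
   p1   0    0   -2    0    0
   p2  -4    0    0    4    2
   p3   0   -2    4    0    0
   p4   0    3   -3   -2   -1

Candidate y = [2, 3, 1, 3, 2]; check y·C column-wise:
  col α: 2·2 + 3·0 + 1·-4 + 3·0 + 2·0 = 0
  col β: 2·0 + 3·0 + 1·0 + 3·-2 + 2·3 = 0
  col γ: 2·0 + 3·-2 + 1·0 + 3·4 + 2·-3 = 0
  col δ: 2·0 + 3·0 + 1·4 + 3·0 + 2·-2 = 0
  col ε: 2·0 + 3·0 + 1·2 + 3·0 + 2·-1 = 0

y = (p0:2, p1:3, p2:1, p3:3, p4:2)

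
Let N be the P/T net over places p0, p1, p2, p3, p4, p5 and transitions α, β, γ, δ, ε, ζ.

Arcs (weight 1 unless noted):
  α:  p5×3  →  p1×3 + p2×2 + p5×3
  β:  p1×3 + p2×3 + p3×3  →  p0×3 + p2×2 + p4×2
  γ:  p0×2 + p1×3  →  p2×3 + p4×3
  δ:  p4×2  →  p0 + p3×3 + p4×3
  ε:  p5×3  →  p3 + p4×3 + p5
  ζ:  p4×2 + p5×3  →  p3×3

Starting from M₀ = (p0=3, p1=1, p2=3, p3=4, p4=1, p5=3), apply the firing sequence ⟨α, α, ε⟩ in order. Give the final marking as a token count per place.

(p0=3, p1=7, p2=7, p3=5, p4=4, p5=1)

step 1: fire α:  (p0=3, p1=1, p2=3, p3=4, p4=1, p5=3) → (p0=3, p1=4, p2=5, p3=4, p4=1, p5=3)
step 2: fire α:  (p0=3, p1=4, p2=5, p3=4, p4=1, p5=3) → (p0=3, p1=7, p2=7, p3=4, p4=1, p5=3)
step 3: fire ε:  (p0=3, p1=7, p2=7, p3=4, p4=1, p5=3) → (p0=3, p1=7, p2=7, p3=5, p4=4, p5=1)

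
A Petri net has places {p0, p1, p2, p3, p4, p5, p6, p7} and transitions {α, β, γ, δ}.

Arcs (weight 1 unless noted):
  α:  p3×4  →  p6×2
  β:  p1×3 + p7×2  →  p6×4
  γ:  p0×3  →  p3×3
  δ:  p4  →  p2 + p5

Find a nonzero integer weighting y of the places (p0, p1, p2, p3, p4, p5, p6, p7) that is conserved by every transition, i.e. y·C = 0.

y = (p0:0, p1:0, p2:1, p3:0, p4:1, p5:0, p6:0, p7:0)

Incidence matrix C (rows=places, cols=transitions):
        α    β    γ    δ
   p0   0    0   -3    0
   p1   0   -3    0    0
   p2   0    0    0    1
   p3  -4    0    3    0
   p4   0    0    0   -1
   p5   0    0    0    1
   p6   2    4    0    0
   p7   0   -2    0    0

Candidate y = [0, 0, 1, 0, 1, 0, 0, 0]; check y·C column-wise:
  col α: 1·0 + 0·-4 + 1·0 + 0·2 = 0
  col β: 0·-3 + 1·0 + 1·0 + 0·4 + 0·-2 = 0
  col γ: 0·-3 + 1·0 + 0·3 + 1·0 = 0
  col δ: 1·1 + 1·-1 + 0·1 = 0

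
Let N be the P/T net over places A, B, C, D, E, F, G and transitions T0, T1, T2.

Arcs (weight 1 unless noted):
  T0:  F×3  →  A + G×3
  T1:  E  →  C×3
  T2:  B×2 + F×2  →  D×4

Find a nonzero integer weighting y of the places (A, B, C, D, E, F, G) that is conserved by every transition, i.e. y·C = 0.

y = (A:0, B:2, C:0, D:1, E:0, F:0, G:0)

Incidence matrix C (rows=places, cols=transitions):
       T0   T1   T2
    A   1    0    0
    B   0    0   -2
    C   0    3    0
    D   0    0    4
    E   0   -1    0
    F  -3    0   -2
    G   3    0    0

Candidate y = [0, 2, 0, 1, 0, 0, 0]; check y·C column-wise:
  col T0: 0·1 + 2·0 + 1·0 + 0·-3 + 0·3 = 0
  col T1: 2·0 + 0·3 + 1·0 + 0·-1 = 0
  col T2: 2·-2 + 1·4 + 0·-2 = 0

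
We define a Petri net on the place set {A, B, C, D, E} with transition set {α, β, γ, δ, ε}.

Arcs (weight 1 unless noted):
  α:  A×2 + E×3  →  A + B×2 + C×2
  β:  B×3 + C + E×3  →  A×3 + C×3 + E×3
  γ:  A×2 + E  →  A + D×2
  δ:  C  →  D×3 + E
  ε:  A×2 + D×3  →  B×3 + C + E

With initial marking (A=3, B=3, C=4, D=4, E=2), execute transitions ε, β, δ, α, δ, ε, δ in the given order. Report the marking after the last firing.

step 1: fire ε:  (A=3, B=3, C=4, D=4, E=2) → (A=1, B=6, C=5, D=1, E=3)
step 2: fire β:  (A=1, B=6, C=5, D=1, E=3) → (A=4, B=3, C=7, D=1, E=3)
step 3: fire δ:  (A=4, B=3, C=7, D=1, E=3) → (A=4, B=3, C=6, D=4, E=4)
step 4: fire α:  (A=4, B=3, C=6, D=4, E=4) → (A=3, B=5, C=8, D=4, E=1)
step 5: fire δ:  (A=3, B=5, C=8, D=4, E=1) → (A=3, B=5, C=7, D=7, E=2)
step 6: fire ε:  (A=3, B=5, C=7, D=7, E=2) → (A=1, B=8, C=8, D=4, E=3)
step 7: fire δ:  (A=1, B=8, C=8, D=4, E=3) → (A=1, B=8, C=7, D=7, E=4)

(A=1, B=8, C=7, D=7, E=4)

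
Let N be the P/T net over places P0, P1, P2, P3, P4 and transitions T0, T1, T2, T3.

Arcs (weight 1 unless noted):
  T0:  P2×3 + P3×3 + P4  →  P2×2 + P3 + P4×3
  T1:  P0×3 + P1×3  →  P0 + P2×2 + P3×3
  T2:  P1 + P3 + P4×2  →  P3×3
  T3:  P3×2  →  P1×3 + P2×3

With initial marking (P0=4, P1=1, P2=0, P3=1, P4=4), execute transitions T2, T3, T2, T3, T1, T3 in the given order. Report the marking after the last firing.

(P0=2, P1=5, P2=11, P3=2, P4=0)

step 1: fire T2:  (P0=4, P1=1, P2=0, P3=1, P4=4) → (P0=4, P1=0, P2=0, P3=3, P4=2)
step 2: fire T3:  (P0=4, P1=0, P2=0, P3=3, P4=2) → (P0=4, P1=3, P2=3, P3=1, P4=2)
step 3: fire T2:  (P0=4, P1=3, P2=3, P3=1, P4=2) → (P0=4, P1=2, P2=3, P3=3, P4=0)
step 4: fire T3:  (P0=4, P1=2, P2=3, P3=3, P4=0) → (P0=4, P1=5, P2=6, P3=1, P4=0)
step 5: fire T1:  (P0=4, P1=5, P2=6, P3=1, P4=0) → (P0=2, P1=2, P2=8, P3=4, P4=0)
step 6: fire T3:  (P0=2, P1=2, P2=8, P3=4, P4=0) → (P0=2, P1=5, P2=11, P3=2, P4=0)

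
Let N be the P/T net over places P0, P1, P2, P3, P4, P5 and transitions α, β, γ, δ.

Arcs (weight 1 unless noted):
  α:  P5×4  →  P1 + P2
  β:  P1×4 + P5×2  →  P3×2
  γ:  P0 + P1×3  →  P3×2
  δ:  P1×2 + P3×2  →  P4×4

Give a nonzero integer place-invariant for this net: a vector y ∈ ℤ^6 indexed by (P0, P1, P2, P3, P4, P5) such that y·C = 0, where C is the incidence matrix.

Incidence matrix C (rows=places, cols=transitions):
        α    β    γ    δ
   P0   0    0   -1    0
   P1   1   -4   -3   -2
   P2   1    0    0    0
   P3   0    2    2   -2
   P4   0    0    0    4
   P5  -4   -2    0    0

Candidate y = [2, 2, -2, 4, 3, 0]; check y·C column-wise:
  col α: 2·0 + 2·1 + -2·1 + 4·0 + 3·0 + 0·-4 = 0
  col β: 2·0 + 2·-4 + -2·0 + 4·2 + 3·0 + 0·-2 = 0
  col γ: 2·-1 + 2·-3 + -2·0 + 4·2 + 3·0 = 0
  col δ: 2·0 + 2·-2 + -2·0 + 4·-2 + 3·4 = 0

y = (P0:2, P1:2, P2:-2, P3:4, P4:3, P5:0)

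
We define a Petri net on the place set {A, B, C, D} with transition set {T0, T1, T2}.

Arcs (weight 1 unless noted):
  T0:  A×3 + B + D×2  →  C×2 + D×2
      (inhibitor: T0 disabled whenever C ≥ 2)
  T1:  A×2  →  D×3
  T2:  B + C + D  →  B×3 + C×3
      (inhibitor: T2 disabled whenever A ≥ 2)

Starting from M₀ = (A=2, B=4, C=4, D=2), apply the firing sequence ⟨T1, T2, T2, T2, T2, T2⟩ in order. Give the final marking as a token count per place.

step 1: fire T1:  (A=2, B=4, C=4, D=2) → (A=0, B=4, C=4, D=5)
step 2: fire T2:  (A=0, B=4, C=4, D=5) → (A=0, B=6, C=6, D=4)
step 3: fire T2:  (A=0, B=6, C=6, D=4) → (A=0, B=8, C=8, D=3)
step 4: fire T2:  (A=0, B=8, C=8, D=3) → (A=0, B=10, C=10, D=2)
step 5: fire T2:  (A=0, B=10, C=10, D=2) → (A=0, B=12, C=12, D=1)
step 6: fire T2:  (A=0, B=12, C=12, D=1) → (A=0, B=14, C=14, D=0)

(A=0, B=14, C=14, D=0)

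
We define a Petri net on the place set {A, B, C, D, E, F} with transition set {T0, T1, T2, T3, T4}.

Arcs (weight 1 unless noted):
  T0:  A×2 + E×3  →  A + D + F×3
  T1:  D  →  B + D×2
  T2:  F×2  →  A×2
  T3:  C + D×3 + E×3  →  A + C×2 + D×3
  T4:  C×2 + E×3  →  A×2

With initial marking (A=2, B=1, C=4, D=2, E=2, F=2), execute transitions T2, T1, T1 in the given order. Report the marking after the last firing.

step 1: fire T2:  (A=2, B=1, C=4, D=2, E=2, F=2) → (A=4, B=1, C=4, D=2, E=2, F=0)
step 2: fire T1:  (A=4, B=1, C=4, D=2, E=2, F=0) → (A=4, B=2, C=4, D=3, E=2, F=0)
step 3: fire T1:  (A=4, B=2, C=4, D=3, E=2, F=0) → (A=4, B=3, C=4, D=4, E=2, F=0)

(A=4, B=3, C=4, D=4, E=2, F=0)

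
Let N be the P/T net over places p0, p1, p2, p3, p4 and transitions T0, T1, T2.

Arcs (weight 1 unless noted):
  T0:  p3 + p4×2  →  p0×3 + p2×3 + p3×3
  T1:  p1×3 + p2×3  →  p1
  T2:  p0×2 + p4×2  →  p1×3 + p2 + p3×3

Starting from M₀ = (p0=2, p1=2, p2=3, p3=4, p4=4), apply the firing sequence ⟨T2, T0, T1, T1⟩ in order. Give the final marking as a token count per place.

step 1: fire T2:  (p0=2, p1=2, p2=3, p3=4, p4=4) → (p0=0, p1=5, p2=4, p3=7, p4=2)
step 2: fire T0:  (p0=0, p1=5, p2=4, p3=7, p4=2) → (p0=3, p1=5, p2=7, p3=9, p4=0)
step 3: fire T1:  (p0=3, p1=5, p2=7, p3=9, p4=0) → (p0=3, p1=3, p2=4, p3=9, p4=0)
step 4: fire T1:  (p0=3, p1=3, p2=4, p3=9, p4=0) → (p0=3, p1=1, p2=1, p3=9, p4=0)

(p0=3, p1=1, p2=1, p3=9, p4=0)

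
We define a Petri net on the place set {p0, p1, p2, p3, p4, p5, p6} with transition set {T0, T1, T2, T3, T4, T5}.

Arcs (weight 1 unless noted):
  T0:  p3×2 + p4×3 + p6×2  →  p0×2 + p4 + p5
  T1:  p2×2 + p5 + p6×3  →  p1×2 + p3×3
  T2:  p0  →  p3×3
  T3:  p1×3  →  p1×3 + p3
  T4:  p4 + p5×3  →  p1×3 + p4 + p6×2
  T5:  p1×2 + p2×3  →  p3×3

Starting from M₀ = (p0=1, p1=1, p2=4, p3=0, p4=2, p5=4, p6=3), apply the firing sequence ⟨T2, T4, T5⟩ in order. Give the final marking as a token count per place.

(p0=0, p1=2, p2=1, p3=6, p4=2, p5=1, p6=5)

step 1: fire T2:  (p0=1, p1=1, p2=4, p3=0, p4=2, p5=4, p6=3) → (p0=0, p1=1, p2=4, p3=3, p4=2, p5=4, p6=3)
step 2: fire T4:  (p0=0, p1=1, p2=4, p3=3, p4=2, p5=4, p6=3) → (p0=0, p1=4, p2=4, p3=3, p4=2, p5=1, p6=5)
step 3: fire T5:  (p0=0, p1=4, p2=4, p3=3, p4=2, p5=1, p6=5) → (p0=0, p1=2, p2=1, p3=6, p4=2, p5=1, p6=5)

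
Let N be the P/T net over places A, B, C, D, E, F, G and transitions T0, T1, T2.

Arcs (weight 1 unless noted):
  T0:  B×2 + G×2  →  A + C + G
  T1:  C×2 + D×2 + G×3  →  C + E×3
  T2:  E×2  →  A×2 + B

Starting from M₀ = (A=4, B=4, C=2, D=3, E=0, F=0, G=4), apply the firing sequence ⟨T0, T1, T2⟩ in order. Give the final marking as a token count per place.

step 1: fire T0:  (A=4, B=4, C=2, D=3, E=0, F=0, G=4) → (A=5, B=2, C=3, D=3, E=0, F=0, G=3)
step 2: fire T1:  (A=5, B=2, C=3, D=3, E=0, F=0, G=3) → (A=5, B=2, C=2, D=1, E=3, F=0, G=0)
step 3: fire T2:  (A=5, B=2, C=2, D=1, E=3, F=0, G=0) → (A=7, B=3, C=2, D=1, E=1, F=0, G=0)

(A=7, B=3, C=2, D=1, E=1, F=0, G=0)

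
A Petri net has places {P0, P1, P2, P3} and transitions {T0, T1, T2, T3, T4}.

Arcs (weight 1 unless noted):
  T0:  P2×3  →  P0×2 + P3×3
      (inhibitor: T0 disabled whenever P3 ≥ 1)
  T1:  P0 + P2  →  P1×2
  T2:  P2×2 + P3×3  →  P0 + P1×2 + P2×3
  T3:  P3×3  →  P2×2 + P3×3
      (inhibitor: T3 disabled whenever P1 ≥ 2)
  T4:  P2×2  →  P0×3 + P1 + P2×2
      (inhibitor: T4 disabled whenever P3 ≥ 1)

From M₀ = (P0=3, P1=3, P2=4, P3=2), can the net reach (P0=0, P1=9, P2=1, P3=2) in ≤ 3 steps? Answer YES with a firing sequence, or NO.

YES — reachable via ⟨T1, T1, T1⟩ (3 firings)

step 1: fire T1:  (P0=3, P1=3, P2=4, P3=2) → (P0=2, P1=5, P2=3, P3=2)
step 2: fire T1:  (P0=2, P1=5, P2=3, P3=2) → (P0=1, P1=7, P2=2, P3=2)
step 3: fire T1:  (P0=1, P1=7, P2=2, P3=2) → (P0=0, P1=9, P2=1, P3=2)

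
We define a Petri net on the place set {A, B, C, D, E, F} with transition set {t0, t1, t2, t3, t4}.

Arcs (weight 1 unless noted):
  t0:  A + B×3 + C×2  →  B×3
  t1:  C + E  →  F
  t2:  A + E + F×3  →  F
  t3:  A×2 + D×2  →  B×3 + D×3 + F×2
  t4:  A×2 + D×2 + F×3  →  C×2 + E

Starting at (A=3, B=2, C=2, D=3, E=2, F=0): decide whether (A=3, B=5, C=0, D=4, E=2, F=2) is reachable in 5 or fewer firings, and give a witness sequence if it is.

depth 0: 1 marking
depth 1: 3 markings reached so far
depth 2: 6 markings reached so far
depth 3: 8 markings reached so far
depth 4: 8 markings reached so far
(frontier empty at depth 4; search complete)
target is not among the 8 markings reachable within 5 steps

NO — not reachable within 5 firings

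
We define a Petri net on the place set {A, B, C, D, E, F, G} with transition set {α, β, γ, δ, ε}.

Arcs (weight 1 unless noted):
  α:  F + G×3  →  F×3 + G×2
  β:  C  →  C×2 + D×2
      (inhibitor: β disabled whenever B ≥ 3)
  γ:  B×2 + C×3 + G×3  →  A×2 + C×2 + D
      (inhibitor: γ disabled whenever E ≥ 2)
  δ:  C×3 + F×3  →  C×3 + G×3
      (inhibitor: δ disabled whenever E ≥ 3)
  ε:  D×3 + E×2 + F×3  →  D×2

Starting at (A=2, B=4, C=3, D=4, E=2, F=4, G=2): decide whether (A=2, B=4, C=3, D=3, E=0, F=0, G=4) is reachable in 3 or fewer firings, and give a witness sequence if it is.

step 1: fire δ:  (A=2, B=4, C=3, D=4, E=2, F=4, G=2) → (A=2, B=4, C=3, D=4, E=2, F=1, G=5)
step 2: fire α:  (A=2, B=4, C=3, D=4, E=2, F=1, G=5) → (A=2, B=4, C=3, D=4, E=2, F=3, G=4)
step 3: fire ε:  (A=2, B=4, C=3, D=4, E=2, F=3, G=4) → (A=2, B=4, C=3, D=3, E=0, F=0, G=4)

YES — reachable via ⟨δ, α, ε⟩ (3 firings)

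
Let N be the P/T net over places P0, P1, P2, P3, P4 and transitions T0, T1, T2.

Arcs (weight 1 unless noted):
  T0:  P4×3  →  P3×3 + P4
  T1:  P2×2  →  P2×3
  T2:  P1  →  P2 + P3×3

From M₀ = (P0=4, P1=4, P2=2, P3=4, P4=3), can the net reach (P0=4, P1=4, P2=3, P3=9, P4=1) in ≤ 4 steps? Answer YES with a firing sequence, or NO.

NO — not reachable within 4 firings

depth 0: 1 marking
depth 1: 4 markings reached so far
depth 2: 9 markings reached so far
depth 3: 16 markings reached so far
depth 4: 25 markings reached so far
target is not among the 25 markings reachable within 4 steps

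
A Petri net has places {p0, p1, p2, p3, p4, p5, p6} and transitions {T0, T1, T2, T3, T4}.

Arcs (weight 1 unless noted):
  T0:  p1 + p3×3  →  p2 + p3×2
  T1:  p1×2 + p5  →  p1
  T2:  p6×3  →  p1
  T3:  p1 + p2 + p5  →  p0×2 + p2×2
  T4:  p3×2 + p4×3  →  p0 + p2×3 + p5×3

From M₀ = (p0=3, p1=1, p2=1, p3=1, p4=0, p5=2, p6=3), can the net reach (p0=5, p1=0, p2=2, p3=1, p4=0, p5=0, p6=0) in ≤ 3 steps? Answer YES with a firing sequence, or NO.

step 1: fire T2:  (p0=3, p1=1, p2=1, p3=1, p4=0, p5=2, p6=3) → (p0=3, p1=2, p2=1, p3=1, p4=0, p5=2, p6=0)
step 2: fire T1:  (p0=3, p1=2, p2=1, p3=1, p4=0, p5=2, p6=0) → (p0=3, p1=1, p2=1, p3=1, p4=0, p5=1, p6=0)
step 3: fire T3:  (p0=3, p1=1, p2=1, p3=1, p4=0, p5=1, p6=0) → (p0=5, p1=0, p2=2, p3=1, p4=0, p5=0, p6=0)

YES — reachable via ⟨T2, T1, T3⟩ (3 firings)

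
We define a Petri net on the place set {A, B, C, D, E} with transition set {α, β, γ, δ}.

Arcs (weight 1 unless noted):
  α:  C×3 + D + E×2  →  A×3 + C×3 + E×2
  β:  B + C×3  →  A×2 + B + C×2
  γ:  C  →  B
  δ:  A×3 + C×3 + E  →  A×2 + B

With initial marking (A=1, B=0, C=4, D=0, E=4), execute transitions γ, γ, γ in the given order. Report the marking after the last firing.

(A=1, B=3, C=1, D=0, E=4)

step 1: fire γ:  (A=1, B=0, C=4, D=0, E=4) → (A=1, B=1, C=3, D=0, E=4)
step 2: fire γ:  (A=1, B=1, C=3, D=0, E=4) → (A=1, B=2, C=2, D=0, E=4)
step 3: fire γ:  (A=1, B=2, C=2, D=0, E=4) → (A=1, B=3, C=1, D=0, E=4)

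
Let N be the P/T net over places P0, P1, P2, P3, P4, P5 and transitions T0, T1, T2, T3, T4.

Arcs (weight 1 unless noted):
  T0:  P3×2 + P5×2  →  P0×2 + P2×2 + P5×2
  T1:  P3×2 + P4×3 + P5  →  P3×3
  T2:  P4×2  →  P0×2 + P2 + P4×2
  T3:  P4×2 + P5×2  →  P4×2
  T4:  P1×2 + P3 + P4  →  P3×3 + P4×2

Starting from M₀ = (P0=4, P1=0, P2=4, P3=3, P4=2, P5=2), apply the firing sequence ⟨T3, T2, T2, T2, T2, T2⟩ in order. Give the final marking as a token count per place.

step 1: fire T3:  (P0=4, P1=0, P2=4, P3=3, P4=2, P5=2) → (P0=4, P1=0, P2=4, P3=3, P4=2, P5=0)
step 2: fire T2:  (P0=4, P1=0, P2=4, P3=3, P4=2, P5=0) → (P0=6, P1=0, P2=5, P3=3, P4=2, P5=0)
step 3: fire T2:  (P0=6, P1=0, P2=5, P3=3, P4=2, P5=0) → (P0=8, P1=0, P2=6, P3=3, P4=2, P5=0)
step 4: fire T2:  (P0=8, P1=0, P2=6, P3=3, P4=2, P5=0) → (P0=10, P1=0, P2=7, P3=3, P4=2, P5=0)
step 5: fire T2:  (P0=10, P1=0, P2=7, P3=3, P4=2, P5=0) → (P0=12, P1=0, P2=8, P3=3, P4=2, P5=0)
step 6: fire T2:  (P0=12, P1=0, P2=8, P3=3, P4=2, P5=0) → (P0=14, P1=0, P2=9, P3=3, P4=2, P5=0)

(P0=14, P1=0, P2=9, P3=3, P4=2, P5=0)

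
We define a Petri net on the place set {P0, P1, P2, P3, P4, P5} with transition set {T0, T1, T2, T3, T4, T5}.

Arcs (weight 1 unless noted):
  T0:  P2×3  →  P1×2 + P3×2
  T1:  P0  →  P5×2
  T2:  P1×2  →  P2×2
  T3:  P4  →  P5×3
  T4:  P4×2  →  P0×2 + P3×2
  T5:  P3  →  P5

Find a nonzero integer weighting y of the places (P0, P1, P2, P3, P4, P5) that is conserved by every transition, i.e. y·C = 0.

y = (P0:2, P1:2, P2:2, P3:1, P4:3, P5:1)

Incidence matrix C (rows=places, cols=transitions):
       T0   T1   T2   T3   T4   T5
   P0   0   -1    0    0    2    0
   P1   2    0   -2    0    0    0
   P2  -3    0    2    0    0    0
   P3   2    0    0    0    2   -1
   P4   0    0    0   -1   -2    0
   P5   0    2    0    3    0    1

Candidate y = [2, 2, 2, 1, 3, 1]; check y·C column-wise:
  col T0: 2·0 + 2·2 + 2·-3 + 1·2 + 3·0 + 1·0 = 0
  col T1: 2·-1 + 2·0 + 2·0 + 1·0 + 3·0 + 1·2 = 0
  col T2: 2·0 + 2·-2 + 2·2 + 1·0 + 3·0 + 1·0 = 0
  col T3: 2·0 + 2·0 + 2·0 + 1·0 + 3·-1 + 1·3 = 0
  col T4: 2·2 + 2·0 + 2·0 + 1·2 + 3·-2 + 1·0 = 0
  col T5: 2·0 + 2·0 + 2·0 + 1·-1 + 3·0 + 1·1 = 0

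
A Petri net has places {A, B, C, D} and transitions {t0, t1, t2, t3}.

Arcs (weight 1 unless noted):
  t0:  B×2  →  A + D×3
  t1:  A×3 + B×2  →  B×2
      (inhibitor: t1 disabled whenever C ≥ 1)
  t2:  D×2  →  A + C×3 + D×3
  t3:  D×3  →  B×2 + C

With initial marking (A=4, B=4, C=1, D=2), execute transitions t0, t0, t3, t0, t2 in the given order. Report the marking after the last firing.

(A=8, B=0, C=5, D=9)

step 1: fire t0:  (A=4, B=4, C=1, D=2) → (A=5, B=2, C=1, D=5)
step 2: fire t0:  (A=5, B=2, C=1, D=5) → (A=6, B=0, C=1, D=8)
step 3: fire t3:  (A=6, B=0, C=1, D=8) → (A=6, B=2, C=2, D=5)
step 4: fire t0:  (A=6, B=2, C=2, D=5) → (A=7, B=0, C=2, D=8)
step 5: fire t2:  (A=7, B=0, C=2, D=8) → (A=8, B=0, C=5, D=9)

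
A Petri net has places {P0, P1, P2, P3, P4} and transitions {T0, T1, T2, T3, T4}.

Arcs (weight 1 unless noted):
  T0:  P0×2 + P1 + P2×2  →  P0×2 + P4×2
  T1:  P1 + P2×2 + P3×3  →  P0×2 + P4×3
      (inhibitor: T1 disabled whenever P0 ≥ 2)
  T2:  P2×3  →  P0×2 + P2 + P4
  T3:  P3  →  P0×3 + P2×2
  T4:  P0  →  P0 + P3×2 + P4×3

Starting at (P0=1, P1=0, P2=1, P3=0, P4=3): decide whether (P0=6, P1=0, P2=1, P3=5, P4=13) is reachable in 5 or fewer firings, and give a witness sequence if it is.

step 1: fire T4:  (P0=1, P1=0, P2=1, P3=0, P4=3) → (P0=1, P1=0, P2=1, P3=2, P4=6)
step 2: fire T3:  (P0=1, P1=0, P2=1, P3=2, P4=6) → (P0=4, P1=0, P2=3, P3=1, P4=6)
step 3: fire T2:  (P0=4, P1=0, P2=3, P3=1, P4=6) → (P0=6, P1=0, P2=1, P3=1, P4=7)
step 4: fire T4:  (P0=6, P1=0, P2=1, P3=1, P4=7) → (P0=6, P1=0, P2=1, P3=3, P4=10)
step 5: fire T4:  (P0=6, P1=0, P2=1, P3=3, P4=10) → (P0=6, P1=0, P2=1, P3=5, P4=13)

YES — reachable via ⟨T4, T3, T2, T4, T4⟩ (5 firings)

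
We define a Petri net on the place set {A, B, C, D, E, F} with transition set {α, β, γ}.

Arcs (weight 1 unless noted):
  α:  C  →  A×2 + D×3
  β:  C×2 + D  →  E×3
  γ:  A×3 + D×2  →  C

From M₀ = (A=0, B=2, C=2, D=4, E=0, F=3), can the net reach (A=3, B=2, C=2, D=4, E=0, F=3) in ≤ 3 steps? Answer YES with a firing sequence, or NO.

depth 0: 1 marking
depth 1: 3 markings reached so far
depth 2: 4 markings reached so far
depth 3: 5 markings reached so far
target is not among the 5 markings reachable within 3 steps

NO — not reachable within 3 firings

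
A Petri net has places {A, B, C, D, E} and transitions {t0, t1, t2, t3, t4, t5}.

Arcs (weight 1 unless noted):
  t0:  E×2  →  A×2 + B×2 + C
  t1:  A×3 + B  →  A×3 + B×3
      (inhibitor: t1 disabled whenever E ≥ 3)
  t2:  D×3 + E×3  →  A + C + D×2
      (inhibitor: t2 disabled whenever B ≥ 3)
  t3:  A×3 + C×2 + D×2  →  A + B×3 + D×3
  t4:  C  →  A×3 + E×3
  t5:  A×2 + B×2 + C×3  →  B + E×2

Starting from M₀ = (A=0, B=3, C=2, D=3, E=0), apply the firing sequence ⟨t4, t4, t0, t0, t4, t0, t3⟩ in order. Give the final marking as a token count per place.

(A=13, B=12, C=0, D=4, E=3)

step 1: fire t4:  (A=0, B=3, C=2, D=3, E=0) → (A=3, B=3, C=1, D=3, E=3)
step 2: fire t4:  (A=3, B=3, C=1, D=3, E=3) → (A=6, B=3, C=0, D=3, E=6)
step 3: fire t0:  (A=6, B=3, C=0, D=3, E=6) → (A=8, B=5, C=1, D=3, E=4)
step 4: fire t0:  (A=8, B=5, C=1, D=3, E=4) → (A=10, B=7, C=2, D=3, E=2)
step 5: fire t4:  (A=10, B=7, C=2, D=3, E=2) → (A=13, B=7, C=1, D=3, E=5)
step 6: fire t0:  (A=13, B=7, C=1, D=3, E=5) → (A=15, B=9, C=2, D=3, E=3)
step 7: fire t3:  (A=15, B=9, C=2, D=3, E=3) → (A=13, B=12, C=0, D=4, E=3)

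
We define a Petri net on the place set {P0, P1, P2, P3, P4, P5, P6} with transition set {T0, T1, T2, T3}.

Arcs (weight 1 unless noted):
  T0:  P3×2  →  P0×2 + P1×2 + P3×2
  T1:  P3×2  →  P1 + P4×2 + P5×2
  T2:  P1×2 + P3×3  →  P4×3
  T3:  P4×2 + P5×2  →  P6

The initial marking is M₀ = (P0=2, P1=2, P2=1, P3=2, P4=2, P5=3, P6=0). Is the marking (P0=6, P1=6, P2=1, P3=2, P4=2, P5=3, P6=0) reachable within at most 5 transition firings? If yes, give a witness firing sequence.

YES — reachable via ⟨T0, T0⟩ (2 firings)

step 1: fire T0:  (P0=2, P1=2, P2=1, P3=2, P4=2, P5=3, P6=0) → (P0=4, P1=4, P2=1, P3=2, P4=2, P5=3, P6=0)
step 2: fire T0:  (P0=4, P1=4, P2=1, P3=2, P4=2, P5=3, P6=0) → (P0=6, P1=6, P2=1, P3=2, P4=2, P5=3, P6=0)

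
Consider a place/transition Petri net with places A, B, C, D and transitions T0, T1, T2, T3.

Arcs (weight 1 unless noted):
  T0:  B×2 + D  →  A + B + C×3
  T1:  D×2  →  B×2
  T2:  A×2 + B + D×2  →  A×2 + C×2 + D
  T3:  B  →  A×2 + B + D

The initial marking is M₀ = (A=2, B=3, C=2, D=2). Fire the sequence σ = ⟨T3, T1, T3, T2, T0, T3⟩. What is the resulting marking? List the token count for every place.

(A=9, B=3, C=7, D=1)

step 1: fire T3:  (A=2, B=3, C=2, D=2) → (A=4, B=3, C=2, D=3)
step 2: fire T1:  (A=4, B=3, C=2, D=3) → (A=4, B=5, C=2, D=1)
step 3: fire T3:  (A=4, B=5, C=2, D=1) → (A=6, B=5, C=2, D=2)
step 4: fire T2:  (A=6, B=5, C=2, D=2) → (A=6, B=4, C=4, D=1)
step 5: fire T0:  (A=6, B=4, C=4, D=1) → (A=7, B=3, C=7, D=0)
step 6: fire T3:  (A=7, B=3, C=7, D=0) → (A=9, B=3, C=7, D=1)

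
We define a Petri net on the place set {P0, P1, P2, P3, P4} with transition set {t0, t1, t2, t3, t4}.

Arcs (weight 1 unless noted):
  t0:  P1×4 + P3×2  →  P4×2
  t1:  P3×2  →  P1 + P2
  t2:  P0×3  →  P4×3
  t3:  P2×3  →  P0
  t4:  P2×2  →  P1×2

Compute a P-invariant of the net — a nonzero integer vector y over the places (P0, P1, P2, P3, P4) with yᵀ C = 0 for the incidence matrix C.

Incidence matrix C (rows=places, cols=transitions):
       t0   t1   t2   t3   t4
   P0   0    0   -3    1    0
   P1  -4    1    0    0    2
   P2   0    1    0   -3   -2
   P3  -2   -2    0    0    0
   P4   2    0    3    0    0

Candidate y = [3, 1, 1, 1, 3]; check y·C column-wise:
  col t0: 3·0 + 1·-4 + 1·0 + 1·-2 + 3·2 = 0
  col t1: 3·0 + 1·1 + 1·1 + 1·-2 + 3·0 = 0
  col t2: 3·-3 + 1·0 + 1·0 + 1·0 + 3·3 = 0
  col t3: 3·1 + 1·0 + 1·-3 + 1·0 + 3·0 = 0
  col t4: 3·0 + 1·2 + 1·-2 + 1·0 + 3·0 = 0

y = (P0:3, P1:1, P2:1, P3:1, P4:3)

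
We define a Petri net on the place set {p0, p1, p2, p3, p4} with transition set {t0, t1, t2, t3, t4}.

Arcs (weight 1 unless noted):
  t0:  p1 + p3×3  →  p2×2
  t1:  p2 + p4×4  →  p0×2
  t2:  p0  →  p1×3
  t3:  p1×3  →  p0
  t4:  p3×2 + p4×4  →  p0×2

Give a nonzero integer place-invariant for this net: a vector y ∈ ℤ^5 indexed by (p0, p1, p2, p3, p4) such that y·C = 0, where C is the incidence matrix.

Incidence matrix C (rows=places, cols=transitions):
       t0   t1   t2   t3   t4
   p0   0    2   -1    1    2
   p1  -1    0    3   -3    0
   p2   2   -1    0    0    0
   p3  -3    0    0    0   -2
   p4   0   -4    0    0   -4

Candidate y = [3, 1, 2, 1, 1]; check y·C column-wise:
  col t0: 3·0 + 1·-1 + 2·2 + 1·-3 + 1·0 = 0
  col t1: 3·2 + 1·0 + 2·-1 + 1·0 + 1·-4 = 0
  col t2: 3·-1 + 1·3 + 2·0 + 1·0 + 1·0 = 0
  col t3: 3·1 + 1·-3 + 2·0 + 1·0 + 1·0 = 0
  col t4: 3·2 + 1·0 + 2·0 + 1·-2 + 1·-4 = 0

y = (p0:3, p1:1, p2:2, p3:1, p4:1)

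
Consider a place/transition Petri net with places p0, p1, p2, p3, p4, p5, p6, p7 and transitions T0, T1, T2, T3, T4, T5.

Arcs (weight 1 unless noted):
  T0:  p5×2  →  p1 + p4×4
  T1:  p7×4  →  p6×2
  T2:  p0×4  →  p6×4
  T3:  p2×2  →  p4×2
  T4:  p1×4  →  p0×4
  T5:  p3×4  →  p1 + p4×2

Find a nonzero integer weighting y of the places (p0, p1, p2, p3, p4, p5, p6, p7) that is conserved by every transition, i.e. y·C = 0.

Incidence matrix C (rows=places, cols=transitions):
       T0   T1   T2   T3   T4   T5
   p0   0    0   -4    0    4    0
   p1   1    0    0    0   -4    1
   p2   0    0    0   -2    0    0
   p3   0    0    0    0    0   -4
   p4   4    0    0    2    0    2
   p5  -2    0    0    0    0    0
   p6   0    2    4    0    0    0
   p7   0   -4    0    0    0    0

Candidate y = [0, 0, 2, 1, 2, 4, 0, 0]; check y·C column-wise:
  col T0: 0·1 + 2·0 + 1·0 + 2·4 + 4·-2 = 0
  col T1: 2·0 + 1·0 + 2·0 + 4·0 + 0·2 + 0·-4 = 0
  col T2: 0·-4 + 2·0 + 1·0 + 2·0 + 4·0 + 0·4 = 0
  col T3: 2·-2 + 1·0 + 2·2 + 4·0 = 0
  col T4: 0·4 + 0·-4 + 2·0 + 1·0 + 2·0 + 4·0 = 0
  col T5: 0·1 + 2·0 + 1·-4 + 2·2 + 4·0 = 0

y = (p0:0, p1:0, p2:2, p3:1, p4:2, p5:4, p6:0, p7:0)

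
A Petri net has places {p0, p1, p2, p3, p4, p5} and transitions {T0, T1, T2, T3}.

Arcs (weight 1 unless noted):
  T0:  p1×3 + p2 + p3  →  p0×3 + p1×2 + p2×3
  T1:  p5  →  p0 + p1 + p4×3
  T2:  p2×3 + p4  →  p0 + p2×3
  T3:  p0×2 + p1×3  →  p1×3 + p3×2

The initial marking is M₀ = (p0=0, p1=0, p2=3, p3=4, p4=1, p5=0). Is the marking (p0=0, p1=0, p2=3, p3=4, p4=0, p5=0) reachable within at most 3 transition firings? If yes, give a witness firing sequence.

depth 0: 1 marking
depth 1: 2 markings reached so far
depth 2: 2 markings reached so far
(frontier empty at depth 2; search complete)
target is not among the 2 markings reachable within 3 steps

NO — not reachable within 3 firings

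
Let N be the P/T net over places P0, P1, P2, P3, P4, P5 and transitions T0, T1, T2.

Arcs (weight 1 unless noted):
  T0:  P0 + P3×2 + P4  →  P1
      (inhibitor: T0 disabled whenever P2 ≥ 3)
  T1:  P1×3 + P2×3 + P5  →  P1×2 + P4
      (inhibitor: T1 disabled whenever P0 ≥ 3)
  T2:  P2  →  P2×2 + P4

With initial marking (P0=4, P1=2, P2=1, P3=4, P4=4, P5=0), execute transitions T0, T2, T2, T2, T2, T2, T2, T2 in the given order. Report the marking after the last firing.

(P0=3, P1=3, P2=8, P3=2, P4=10, P5=0)

step 1: fire T0:  (P0=4, P1=2, P2=1, P3=4, P4=4, P5=0) → (P0=3, P1=3, P2=1, P3=2, P4=3, P5=0)
step 2: fire T2:  (P0=3, P1=3, P2=1, P3=2, P4=3, P5=0) → (P0=3, P1=3, P2=2, P3=2, P4=4, P5=0)
step 3: fire T2:  (P0=3, P1=3, P2=2, P3=2, P4=4, P5=0) → (P0=3, P1=3, P2=3, P3=2, P4=5, P5=0)
step 4: fire T2:  (P0=3, P1=3, P2=3, P3=2, P4=5, P5=0) → (P0=3, P1=3, P2=4, P3=2, P4=6, P5=0)
step 5: fire T2:  (P0=3, P1=3, P2=4, P3=2, P4=6, P5=0) → (P0=3, P1=3, P2=5, P3=2, P4=7, P5=0)
step 6: fire T2:  (P0=3, P1=3, P2=5, P3=2, P4=7, P5=0) → (P0=3, P1=3, P2=6, P3=2, P4=8, P5=0)
step 7: fire T2:  (P0=3, P1=3, P2=6, P3=2, P4=8, P5=0) → (P0=3, P1=3, P2=7, P3=2, P4=9, P5=0)
step 8: fire T2:  (P0=3, P1=3, P2=7, P3=2, P4=9, P5=0) → (P0=3, P1=3, P2=8, P3=2, P4=10, P5=0)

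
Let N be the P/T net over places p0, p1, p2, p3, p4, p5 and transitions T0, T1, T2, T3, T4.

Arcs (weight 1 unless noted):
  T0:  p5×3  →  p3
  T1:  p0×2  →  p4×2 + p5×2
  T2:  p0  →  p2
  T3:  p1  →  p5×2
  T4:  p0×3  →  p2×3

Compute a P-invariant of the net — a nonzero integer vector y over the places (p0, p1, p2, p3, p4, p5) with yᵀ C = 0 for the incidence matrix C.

Incidence matrix C (rows=places, cols=transitions):
       T0   T1   T2   T3   T4
   p0   0   -2   -1    0   -3
   p1   0    0    0   -1    0
   p2   0    0    1    0    3
   p3   1    0    0    0    0
   p4   0    2    0    0    0
   p5  -3    2    0    2    0

Candidate y = [1, 0, 1, 0, 1, 0]; check y·C column-wise:
  col T0: 1·0 + 1·0 + 0·1 + 1·0 + 0·-3 = 0
  col T1: 1·-2 + 1·0 + 1·2 + 0·2 = 0
  col T2: 1·-1 + 1·1 + 1·0 = 0
  col T3: 1·0 + 0·-1 + 1·0 + 1·0 + 0·2 = 0
  col T4: 1·-3 + 1·3 + 1·0 = 0

y = (p0:1, p1:0, p2:1, p3:0, p4:1, p5:0)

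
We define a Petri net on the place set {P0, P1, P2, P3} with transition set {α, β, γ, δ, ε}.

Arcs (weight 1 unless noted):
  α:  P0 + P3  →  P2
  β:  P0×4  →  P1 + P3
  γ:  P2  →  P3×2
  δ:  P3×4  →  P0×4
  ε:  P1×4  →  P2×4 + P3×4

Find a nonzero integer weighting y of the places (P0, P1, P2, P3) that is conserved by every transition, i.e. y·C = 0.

Incidence matrix C (rows=places, cols=transitions):
        α    β    γ    δ    ε
   P0  -1   -4    0    4    0
   P1   0    1    0    0   -4
   P2   1    0   -1    0    4
   P3  -1    1    2   -4    4

Candidate y = [1, 3, 2, 1]; check y·C column-wise:
  col α: 1·-1 + 3·0 + 2·1 + 1·-1 = 0
  col β: 1·-4 + 3·1 + 2·0 + 1·1 = 0
  col γ: 1·0 + 3·0 + 2·-1 + 1·2 = 0
  col δ: 1·4 + 3·0 + 2·0 + 1·-4 = 0
  col ε: 1·0 + 3·-4 + 2·4 + 1·4 = 0

y = (P0:1, P1:3, P2:2, P3:1)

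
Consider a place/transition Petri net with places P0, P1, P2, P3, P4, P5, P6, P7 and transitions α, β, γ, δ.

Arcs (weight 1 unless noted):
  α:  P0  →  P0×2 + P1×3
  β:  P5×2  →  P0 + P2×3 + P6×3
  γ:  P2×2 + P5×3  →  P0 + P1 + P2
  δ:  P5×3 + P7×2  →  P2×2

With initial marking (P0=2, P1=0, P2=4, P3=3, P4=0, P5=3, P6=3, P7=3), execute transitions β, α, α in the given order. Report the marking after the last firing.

(P0=5, P1=6, P2=7, P3=3, P4=0, P5=1, P6=6, P7=3)

step 1: fire β:  (P0=2, P1=0, P2=4, P3=3, P4=0, P5=3, P6=3, P7=3) → (P0=3, P1=0, P2=7, P3=3, P4=0, P5=1, P6=6, P7=3)
step 2: fire α:  (P0=3, P1=0, P2=7, P3=3, P4=0, P5=1, P6=6, P7=3) → (P0=4, P1=3, P2=7, P3=3, P4=0, P5=1, P6=6, P7=3)
step 3: fire α:  (P0=4, P1=3, P2=7, P3=3, P4=0, P5=1, P6=6, P7=3) → (P0=5, P1=6, P2=7, P3=3, P4=0, P5=1, P6=6, P7=3)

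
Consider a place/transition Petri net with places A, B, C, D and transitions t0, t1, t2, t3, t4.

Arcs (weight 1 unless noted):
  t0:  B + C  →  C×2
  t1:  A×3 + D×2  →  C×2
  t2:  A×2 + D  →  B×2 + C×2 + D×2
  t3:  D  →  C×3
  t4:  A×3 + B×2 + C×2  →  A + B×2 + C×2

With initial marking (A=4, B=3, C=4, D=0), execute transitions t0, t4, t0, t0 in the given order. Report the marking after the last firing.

step 1: fire t0:  (A=4, B=3, C=4, D=0) → (A=4, B=2, C=5, D=0)
step 2: fire t4:  (A=4, B=2, C=5, D=0) → (A=2, B=2, C=5, D=0)
step 3: fire t0:  (A=2, B=2, C=5, D=0) → (A=2, B=1, C=6, D=0)
step 4: fire t0:  (A=2, B=1, C=6, D=0) → (A=2, B=0, C=7, D=0)

(A=2, B=0, C=7, D=0)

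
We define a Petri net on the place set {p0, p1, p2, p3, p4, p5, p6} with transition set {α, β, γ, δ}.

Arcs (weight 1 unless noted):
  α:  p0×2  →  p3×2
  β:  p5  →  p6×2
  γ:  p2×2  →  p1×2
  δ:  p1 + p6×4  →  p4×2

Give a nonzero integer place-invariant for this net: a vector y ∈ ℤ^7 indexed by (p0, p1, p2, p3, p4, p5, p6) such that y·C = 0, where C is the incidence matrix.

Incidence matrix C (rows=places, cols=transitions):
        α    β    γ    δ
   p0  -2    0    0    0
   p1   0    0    2   -1
   p2   0    0   -2    0
   p3   2    0    0    0
   p4   0    0    0    2
   p5   0   -1    0    0
   p6   0    2    0   -4

Candidate y = [1, 0, 0, 1, 0, 0, 0]; check y·C column-wise:
  col α: 1·-2 + 1·2 = 0
  col β: 1·0 + 1·0 + 0·-1 + 0·2 = 0
  col γ: 1·0 + 0·2 + 0·-2 + 1·0 = 0
  col δ: 1·0 + 0·-1 + 1·0 + 0·2 + 0·-4 = 0

y = (p0:1, p1:0, p2:0, p3:1, p4:0, p5:0, p6:0)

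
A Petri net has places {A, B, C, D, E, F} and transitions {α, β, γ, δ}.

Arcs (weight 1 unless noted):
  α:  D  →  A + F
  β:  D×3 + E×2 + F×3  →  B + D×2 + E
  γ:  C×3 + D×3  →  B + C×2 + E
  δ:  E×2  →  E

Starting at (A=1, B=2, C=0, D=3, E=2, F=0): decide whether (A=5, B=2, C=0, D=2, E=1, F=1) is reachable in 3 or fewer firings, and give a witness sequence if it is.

NO — not reachable within 3 firings

depth 0: 1 marking
depth 1: 3 markings reached so far
depth 2: 5 markings reached so far
depth 3: 7 markings reached so far
target is not among the 7 markings reachable within 3 steps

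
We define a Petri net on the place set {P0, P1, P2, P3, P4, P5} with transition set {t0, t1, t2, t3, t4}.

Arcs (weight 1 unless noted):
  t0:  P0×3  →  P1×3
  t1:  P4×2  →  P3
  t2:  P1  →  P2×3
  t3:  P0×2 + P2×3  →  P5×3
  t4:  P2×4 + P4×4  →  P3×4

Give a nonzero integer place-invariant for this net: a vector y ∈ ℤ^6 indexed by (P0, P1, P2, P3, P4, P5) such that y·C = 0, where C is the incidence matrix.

y = (P0:3, P1:3, P2:1, P3:2, P4:1, P5:3)

Incidence matrix C (rows=places, cols=transitions):
       t0   t1   t2   t3   t4
   P0  -3    0    0   -2    0
   P1   3    0   -1    0    0
   P2   0    0    3   -3   -4
   P3   0    1    0    0    4
   P4   0   -2    0    0   -4
   P5   0    0    0    3    0

Candidate y = [3, 3, 1, 2, 1, 3]; check y·C column-wise:
  col t0: 3·-3 + 3·3 + 1·0 + 2·0 + 1·0 + 3·0 = 0
  col t1: 3·0 + 3·0 + 1·0 + 2·1 + 1·-2 + 3·0 = 0
  col t2: 3·0 + 3·-1 + 1·3 + 2·0 + 1·0 + 3·0 = 0
  col t3: 3·-2 + 3·0 + 1·-3 + 2·0 + 1·0 + 3·3 = 0
  col t4: 3·0 + 3·0 + 1·-4 + 2·4 + 1·-4 + 3·0 = 0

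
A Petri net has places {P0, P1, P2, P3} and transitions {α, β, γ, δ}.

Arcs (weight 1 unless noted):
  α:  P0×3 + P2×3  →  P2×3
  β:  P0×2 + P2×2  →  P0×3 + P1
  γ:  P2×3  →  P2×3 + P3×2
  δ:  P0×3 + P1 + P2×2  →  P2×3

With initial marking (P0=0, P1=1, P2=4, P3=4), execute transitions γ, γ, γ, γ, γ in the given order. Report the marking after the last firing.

step 1: fire γ:  (P0=0, P1=1, P2=4, P3=4) → (P0=0, P1=1, P2=4, P3=6)
step 2: fire γ:  (P0=0, P1=1, P2=4, P3=6) → (P0=0, P1=1, P2=4, P3=8)
step 3: fire γ:  (P0=0, P1=1, P2=4, P3=8) → (P0=0, P1=1, P2=4, P3=10)
step 4: fire γ:  (P0=0, P1=1, P2=4, P3=10) → (P0=0, P1=1, P2=4, P3=12)
step 5: fire γ:  (P0=0, P1=1, P2=4, P3=12) → (P0=0, P1=1, P2=4, P3=14)

(P0=0, P1=1, P2=4, P3=14)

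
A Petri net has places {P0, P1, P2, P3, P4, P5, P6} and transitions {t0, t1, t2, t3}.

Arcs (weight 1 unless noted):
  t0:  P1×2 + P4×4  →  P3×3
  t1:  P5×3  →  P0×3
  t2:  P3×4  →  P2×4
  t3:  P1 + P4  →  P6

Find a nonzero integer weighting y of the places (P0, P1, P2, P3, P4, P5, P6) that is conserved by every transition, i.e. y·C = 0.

Incidence matrix C (rows=places, cols=transitions):
       t0   t1   t2   t3
   P0   0    3    0    0
   P1  -2    0    0   -1
   P2   0    0    4    0
   P3   3    0   -4    0
   P4  -4    0    0   -1
   P5   0   -3    0    0
   P6   0    0    0    1

Candidate y = [0, 3, -2, -2, -3, 0, 0]; check y·C column-wise:
  col t0: 3·-2 + -2·0 + -2·3 + -3·-4 = 0
  col t1: 0·3 + 3·0 + -2·0 + -2·0 + -3·0 + 0·-3 = 0
  col t2: 3·0 + -2·4 + -2·-4 + -3·0 = 0
  col t3: 3·-1 + -2·0 + -2·0 + -3·-1 + 0·1 = 0

y = (P0:0, P1:3, P2:-2, P3:-2, P4:-3, P5:0, P6:0)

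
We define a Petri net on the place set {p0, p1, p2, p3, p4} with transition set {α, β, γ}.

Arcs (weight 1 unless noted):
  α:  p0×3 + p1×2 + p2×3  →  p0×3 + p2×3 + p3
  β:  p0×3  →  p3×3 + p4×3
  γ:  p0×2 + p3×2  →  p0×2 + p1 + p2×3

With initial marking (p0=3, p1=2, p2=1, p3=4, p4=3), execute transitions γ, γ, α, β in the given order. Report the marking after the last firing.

(p0=0, p1=2, p2=7, p3=4, p4=6)

step 1: fire γ:  (p0=3, p1=2, p2=1, p3=4, p4=3) → (p0=3, p1=3, p2=4, p3=2, p4=3)
step 2: fire γ:  (p0=3, p1=3, p2=4, p3=2, p4=3) → (p0=3, p1=4, p2=7, p3=0, p4=3)
step 3: fire α:  (p0=3, p1=4, p2=7, p3=0, p4=3) → (p0=3, p1=2, p2=7, p3=1, p4=3)
step 4: fire β:  (p0=3, p1=2, p2=7, p3=1, p4=3) → (p0=0, p1=2, p2=7, p3=4, p4=6)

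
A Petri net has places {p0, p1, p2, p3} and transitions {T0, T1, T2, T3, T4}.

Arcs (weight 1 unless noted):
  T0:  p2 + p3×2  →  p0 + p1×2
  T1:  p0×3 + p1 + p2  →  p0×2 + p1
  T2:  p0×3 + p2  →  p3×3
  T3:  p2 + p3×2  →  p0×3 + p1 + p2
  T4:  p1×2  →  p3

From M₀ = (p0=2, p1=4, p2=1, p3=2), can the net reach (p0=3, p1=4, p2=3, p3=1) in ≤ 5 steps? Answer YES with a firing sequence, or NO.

NO — not reachable within 5 firings

depth 0: 1 marking
depth 1: 4 markings reached so far
depth 2: 9 markings reached so far
depth 3: 13 markings reached so far
depth 4: 18 markings reached so far
depth 5: 22 markings reached so far
target is not among the 22 markings reachable within 5 steps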